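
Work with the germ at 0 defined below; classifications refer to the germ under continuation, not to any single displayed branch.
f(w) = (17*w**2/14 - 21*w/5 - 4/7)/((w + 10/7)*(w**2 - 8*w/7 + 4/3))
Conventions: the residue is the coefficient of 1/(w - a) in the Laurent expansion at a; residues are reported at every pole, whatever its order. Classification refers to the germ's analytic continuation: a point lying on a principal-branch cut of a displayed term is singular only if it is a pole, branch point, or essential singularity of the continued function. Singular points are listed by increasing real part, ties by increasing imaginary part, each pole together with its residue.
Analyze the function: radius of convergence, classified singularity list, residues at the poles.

Radius of convergence at 0: (2/3)*sqrt(3).
At -10/7: a pole of order 1; residue 1017/644.
At (4/7) - ((2/21)*sqrt(111))*i: a pole of order 1; residue (-235/1288) - ((23469/238280)*sqrt(111))*i.
At (4/7) + ((2/21)*sqrt(111))*i: a pole of order 1; residue (-235/1288) + ((23469/238280)*sqrt(111))*i.

Denominator factor (w**2 - 8*w/7 + 4/3): discriminant -592/147, complex-conjugate roots (4/7) + ((2/21)*sqrt(111))*i and (4/7) - ((2/21)*sqrt(111))*i; poles of order 1, moduli (2/3)*sqrt(3) and (2/3)*sqrt(3).
Denominator factor (w + 10/7): pole of order 1 at -10/7, modulus 10/7.
The radius of convergence is the smallest modulus among the singular points: (2/3)*sqrt(3).
At the order-1 pole -10/7 set g(w) = (w - (-10/7))*f(w) = (17*w**2/14 - 21*w/5 - 4/7)/(w**2 - 8*w/7 + 4/3).
Simple pole: residue = g(a) at a = -10/7, which is 1017/644.
The factor w**2 - 8*w/7 + 4/3 splits as (w - a)(w - a') with a = (4/7) - ((2/21)*sqrt(111))*i, a' = (4/7) + ((2/21)*sqrt(111))*i. At the order-1 pole a set g(w) = (w - a)*f(w) = [(17*w**2/14 - 21*w/5 - 4/7)/(w + 10/7)] / (w - a').
Simple pole: residue = g(a) at a = (4/7) - ((2/21)*sqrt(111))*i, which is (-235/1288) - ((23469/238280)*sqrt(111))*i.
The factor w**2 - 8*w/7 + 4/3 splits as (w - a)(w - a') with a = (4/7) + ((2/21)*sqrt(111))*i, a' = (4/7) - ((2/21)*sqrt(111))*i. At the order-1 pole a set g(w) = (w - a)*f(w) = [(17*w**2/14 - 21*w/5 - 4/7)/(w + 10/7)] / (w - a').
Simple pole: residue = g(a) at a = (4/7) + ((2/21)*sqrt(111))*i, which is (-235/1288) + ((23469/238280)*sqrt(111))*i.
List the singular points by increasing real part (a conjugate pair: the negative imaginary part first).


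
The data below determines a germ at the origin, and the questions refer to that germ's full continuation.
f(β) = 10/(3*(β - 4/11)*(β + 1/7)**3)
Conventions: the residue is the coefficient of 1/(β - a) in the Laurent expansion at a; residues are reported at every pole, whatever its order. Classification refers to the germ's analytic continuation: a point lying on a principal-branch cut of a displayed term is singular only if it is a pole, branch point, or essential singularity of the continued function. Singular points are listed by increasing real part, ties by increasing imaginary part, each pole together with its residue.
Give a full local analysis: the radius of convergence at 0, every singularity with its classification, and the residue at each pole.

Radius of convergence at 0: 1/7.
At -1/7: a pole of order 3; residue -4565330/177957.
At 4/11: a pole of order 1; residue 4565330/177957.

Denominator factor (β - 4/11): pole of order 1 at 4/11, modulus 4/11.
Denominator factor (β + 1/7)^3: pole of order 3 at -1/7, modulus 1/7.
The radius of convergence is the smallest modulus among the singular points: 1/7.
At the order-3 pole -1/7 set g(β) = (β - (-1/7))^3*f(β) = 10/(3*(β - 4/11)).
Order-3 pole: residue = g''(a)/2; g''(-1/7) = -9130660/177957, so the residue is -4565330/177957.
At the order-1 pole 4/11 set g(β) = (β - (4/11))*f(β) = 10/(3*(β + 1/7)**3).
Simple pole: residue = g(a) at a = 4/11, which is 4565330/177957.
List the singular points by increasing real part (a conjugate pair: the negative imaginary part first).


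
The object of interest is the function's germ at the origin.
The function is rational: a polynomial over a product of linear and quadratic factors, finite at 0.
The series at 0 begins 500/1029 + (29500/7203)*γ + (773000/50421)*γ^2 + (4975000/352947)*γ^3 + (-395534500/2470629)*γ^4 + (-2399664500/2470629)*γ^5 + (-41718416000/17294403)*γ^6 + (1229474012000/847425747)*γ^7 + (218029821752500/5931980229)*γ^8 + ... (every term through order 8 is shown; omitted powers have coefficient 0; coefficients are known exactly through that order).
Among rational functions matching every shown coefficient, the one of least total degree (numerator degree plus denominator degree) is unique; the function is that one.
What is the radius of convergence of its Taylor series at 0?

The radius of convergence is (1/10)*sqrt(10).

No rational of total degree below 7 reproduces all 9 coefficients; solving the [0/7] Pade equations on them gives f(γ) = -5/(3*(γ - 7)**3*(γ**2 - 2*γ/5 + 1/10)**2), whose expansion matches every shown term.
Denominator factor (γ - 7)^3: pole of order 3 at 7, modulus 7.
Denominator factor (γ**2 - 2*γ/5 + 1/10)^2: discriminant -6/25, complex-conjugate roots (1/5) + ((1/10)*sqrt(6))*i and (1/5) - ((1/10)*sqrt(6))*i; poles of order 2, moduli (1/10)*sqrt(10) and (1/10)*sqrt(10).
The radius of convergence is the smallest modulus among the singular points: (1/10)*sqrt(10).


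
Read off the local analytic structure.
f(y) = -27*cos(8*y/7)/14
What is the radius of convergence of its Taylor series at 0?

The radius of convergence is infinite.

The factor cos(8*y/7) is entire and contributes no finite singular point.
The polynomial part has no poles.
No finite singular points: the Taylor series at 0 converges everywhere.


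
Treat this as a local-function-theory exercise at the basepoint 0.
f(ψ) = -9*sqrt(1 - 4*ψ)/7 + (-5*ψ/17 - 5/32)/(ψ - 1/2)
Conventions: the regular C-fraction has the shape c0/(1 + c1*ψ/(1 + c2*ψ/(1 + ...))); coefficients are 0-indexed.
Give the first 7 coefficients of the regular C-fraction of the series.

Taylor coefficients (expand at 0): a_0 = -109/112, a_1 = 3603/952, a_2 = 2379/476, a_3 = 2379/238, a_4 = 2685/119, a_5 = 942/17, a_6 = 2496/17.
c0 = a_0 = -109/112. Peel one level at a time: if S = 1 + c*ψ/S' with S'(0) = 1, then c is the ψ-coefficient of S and S' = c*ψ/(S - 1).
S_1 = c0/f = 1 + (7206/1853)*ψ + (69559584/3433609)*ψ^2 + ...; c1 = 7206/1853.
S_2 = c1*ψ/(S_1 - 1) = 1 + (-11593264/2225453)*ψ + (-1294176/1442401)*ψ^2 + ...; c2 = -11593264/2225453.
S_3 = c2*ψ/(S_2 - 1) = 1 + (-149881758/870219379)*ψ + (-114338707185/525014727241)*ψ^2 + ...; c3 = -149881758/870219379.
S_4 = c3*ψ/(S_3 - 1) = 1 + (-1453083895/1149182294)*ψ + (-2367171/2515396)*ψ^2 + ...; c4 = -1453083895/1149182294.
S_5 = c4*ψ/(S_4 - 1) = 1 + (-1428145209/1918893470)*ψ + (-1845380259149/1463845911025)*ψ^2 + ...; c5 = -1428145209/1918893470.
S_6 = c5*ψ/(S_5 - 1) = 1 + (-4039273966/2384703045)*ψ + ...; c6 = -4039273966/2384703045.

The regular C-fraction coefficients are [-109/112, 7206/1853, -11593264/2225453, -149881758/870219379, -1453083895/1149182294, -1428145209/1918893470, -4039273966/2384703045].


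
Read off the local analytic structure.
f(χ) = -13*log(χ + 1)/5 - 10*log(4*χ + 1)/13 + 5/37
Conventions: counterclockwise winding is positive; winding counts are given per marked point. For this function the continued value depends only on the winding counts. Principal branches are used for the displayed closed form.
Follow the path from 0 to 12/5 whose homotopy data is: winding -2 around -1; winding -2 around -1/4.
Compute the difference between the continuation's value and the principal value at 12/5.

The rational part is single-valued and drops out of the difference; each branch term changes only by its own monodromy.
(-13/5)*log(1 - χ/(-1)): each positive loop around -1 adds 2*pi*i to the log, so winding -2 contributes (-13/5)*(-2)*2*pi*i = (52/5)*pi*i.
(-10/13)*log(1 - χ/(-1/4)): each positive loop around -1/4 adds 2*pi*i to the log, so winding -2 contributes (-10/13)*(-2)*2*pi*i = (40/13)*pi*i.
Summing the contributions at χ = 12/5 gives (876/65)*pi*i.

Continued minus principal equals (876/65)*pi*i.


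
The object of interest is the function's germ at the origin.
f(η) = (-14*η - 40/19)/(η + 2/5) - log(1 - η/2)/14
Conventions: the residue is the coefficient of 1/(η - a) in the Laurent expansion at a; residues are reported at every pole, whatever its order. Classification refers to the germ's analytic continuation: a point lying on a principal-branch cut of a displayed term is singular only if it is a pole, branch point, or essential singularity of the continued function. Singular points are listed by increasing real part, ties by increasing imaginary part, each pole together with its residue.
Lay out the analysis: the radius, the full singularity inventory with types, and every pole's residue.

Denominator factor (η + 2/5): pole of order 1 at -2/5, modulus 2/5.
Branch term (-1/14)*log(1 - η/(2)): its argument vanishes at η = 2, a logarithmic branch point, modulus 2.
The radius of convergence is the smallest modulus among the singular points: 2/5.
The branch term is analytic at -2/5 and contributes nothing to the residue; only the rational part matters.
At the order-1 pole -2/5 set g(η) = (η - (-2/5))*(rational part) = -14*η - 40/19.
Simple pole: residue = g(a) at a = -2/5, which is 332/95.
List the singular points by increasing real part (a conjugate pair: the negative imaginary part first).

Radius of convergence at 0: 2/5.
At -2/5: a pole of order 1; residue 332/95.
At 2: a logarithmic branch point.


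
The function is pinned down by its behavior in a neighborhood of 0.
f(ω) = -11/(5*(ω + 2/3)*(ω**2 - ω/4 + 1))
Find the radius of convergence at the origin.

The radius of convergence is 2/3.

Denominator factor (ω**2 - ω/4 + 1): discriminant -63/16, complex-conjugate roots (1/8) + ((3/8)*sqrt(7))*i and (1/8) - ((3/8)*sqrt(7))*i; poles of order 1, moduli 1 and 1.
Denominator factor (ω + 2/3): pole of order 1 at -2/3, modulus 2/3.
The radius of convergence is the smallest modulus among the singular points: 2/3.


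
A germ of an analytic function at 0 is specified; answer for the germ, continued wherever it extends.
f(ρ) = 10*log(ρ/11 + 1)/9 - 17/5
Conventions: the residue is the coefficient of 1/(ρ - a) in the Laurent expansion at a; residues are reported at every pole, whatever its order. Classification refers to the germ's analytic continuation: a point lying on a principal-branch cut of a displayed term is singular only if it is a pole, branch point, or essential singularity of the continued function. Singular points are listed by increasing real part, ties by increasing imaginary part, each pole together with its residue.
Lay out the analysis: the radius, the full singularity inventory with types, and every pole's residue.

Radius of convergence at 0: 11.
At -11: a logarithmic branch point.

Branch term (10/9)*log(1 - ρ/(-11)): its argument vanishes at ρ = -11, a logarithmic branch point, modulus 11.
The radius of convergence is the smallest modulus among the singular points: 11.


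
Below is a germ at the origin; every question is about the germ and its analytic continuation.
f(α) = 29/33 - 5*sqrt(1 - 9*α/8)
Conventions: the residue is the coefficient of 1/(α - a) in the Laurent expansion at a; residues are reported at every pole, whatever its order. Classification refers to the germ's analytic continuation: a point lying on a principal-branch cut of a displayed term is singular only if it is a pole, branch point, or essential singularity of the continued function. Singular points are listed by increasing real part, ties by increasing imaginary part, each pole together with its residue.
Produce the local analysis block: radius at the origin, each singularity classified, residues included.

Branch term (-5)*sqrt(1 - α/(8/9)): its argument vanishes at α = 8/9, a square-root branch point, modulus 8/9.
The radius of convergence is the smallest modulus among the singular points: 8/9.

Radius of convergence at 0: 8/9.
At 8/9: an algebraic (square-root) branch point.


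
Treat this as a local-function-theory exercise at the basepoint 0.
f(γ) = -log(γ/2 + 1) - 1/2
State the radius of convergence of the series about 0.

Branch term (-1)*log(1 - γ/(-2)): its argument vanishes at γ = -2, a logarithmic branch point, modulus 2.
The radius of convergence is the smallest modulus among the singular points: 2.

The radius of convergence is 2.


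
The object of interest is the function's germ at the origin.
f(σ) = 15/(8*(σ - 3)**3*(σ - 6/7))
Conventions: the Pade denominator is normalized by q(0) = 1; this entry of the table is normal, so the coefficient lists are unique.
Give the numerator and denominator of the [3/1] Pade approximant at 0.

Taylor coefficients needed (expand at 0): a_0 = 35/432, a_1 = 455/2592, a_2 = 4025/15552, a_3 = 10325/31104, a_4 = 25025/62208.
Write the denominator as Q(σ) = 1 + q1*σ. Requiring Q*f - P = O(σ^5) with deg P <= 3 kills the coefficients of σ^4..σ^4 in Q*f:
  σ^4: a_4 + q1*a_3 = 0, i.e. 25025/62208 + (10325/31104)*q1 = 0.
Solving this linear system: q1 = -143/118.
The numerator is Q*f truncated at degree 3: P0 = a_0 = 35/432; P1 = a_1 + q1*a_0 = 5915/76464; P2 = a_2 + q1*a_1 = 5285/114696; P3 = a_3 + q1*a_2 = 175/9558.

The Pade approximant has numerator coefficients [35/432, 5915/76464, 5285/114696, 175/9558]; denominator coefficients [1, -143/118].


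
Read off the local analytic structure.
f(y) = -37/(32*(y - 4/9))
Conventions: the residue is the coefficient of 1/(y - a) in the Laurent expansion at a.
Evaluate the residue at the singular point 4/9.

At the order-1 pole 4/9 set g(y) = (y - (4/9))*f(y) = -37/32.
Simple pole: residue = g(a) at a = 4/9, which is -37/32.

The residue is -37/32.


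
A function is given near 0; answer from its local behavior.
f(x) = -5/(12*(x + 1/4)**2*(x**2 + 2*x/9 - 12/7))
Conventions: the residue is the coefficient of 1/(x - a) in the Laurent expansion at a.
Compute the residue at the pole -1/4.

At the order-2 pole -1/4 set g(x) = (x - (-1/4))^2*f(x) = -5/(12*(x**2 + 2*x/9 - 12/7)).
Order-2 pole: residue = g'(a); g'(-1/4) = -117600/2961841, so the residue is -117600/2961841.

The residue is -117600/2961841.


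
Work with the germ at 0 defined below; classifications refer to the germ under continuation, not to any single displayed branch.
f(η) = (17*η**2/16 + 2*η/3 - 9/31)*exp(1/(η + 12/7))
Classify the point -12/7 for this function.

The exponent 1/(η - (-12/7)) has a pole at -12/7, so exp(1/(η - (-12/7))) takes every nonzero value near it: an essential singularity (not a pole of any order).

The point is an essential singularity.


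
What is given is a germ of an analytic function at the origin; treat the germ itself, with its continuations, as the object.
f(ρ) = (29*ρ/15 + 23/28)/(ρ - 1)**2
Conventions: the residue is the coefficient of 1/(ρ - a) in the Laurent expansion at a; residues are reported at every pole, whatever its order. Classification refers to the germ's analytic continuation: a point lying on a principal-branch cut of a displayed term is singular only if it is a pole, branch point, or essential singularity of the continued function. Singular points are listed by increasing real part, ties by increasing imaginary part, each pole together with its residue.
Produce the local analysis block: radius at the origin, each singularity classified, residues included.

Denominator factor (ρ - 1)^2: pole of order 2 at 1, modulus 1.
The radius of convergence is the smallest modulus among the singular points: 1.
At the order-2 pole 1 set g(ρ) = (ρ - (1))^2*f(ρ) = 29*ρ/15 + 23/28.
Order-2 pole: residue = g'(a); g'(1) = 29/15, so the residue is 29/15.

Radius of convergence at 0: 1.
At 1: a pole of order 2; residue 29/15.


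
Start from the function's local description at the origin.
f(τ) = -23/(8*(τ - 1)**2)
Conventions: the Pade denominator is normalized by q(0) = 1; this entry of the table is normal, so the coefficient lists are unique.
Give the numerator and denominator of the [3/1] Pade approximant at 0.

Taylor coefficients needed (expand at 0): a_0 = -23/8, a_1 = -23/4, a_2 = -69/8, a_3 = -23/2, a_4 = -115/8.
Write the denominator as Q(τ) = 1 + q1*τ. Requiring Q*f - P = O(τ^5) with deg P <= 3 kills the coefficients of τ^4..τ^4 in Q*f:
  τ^4: a_4 + q1*a_3 = 0, i.e. -115/8 + (-23/2)*q1 = 0.
Solving this linear system: q1 = -5/4.
The numerator is Q*f truncated at degree 3: P0 = a_0 = -23/8; P1 = a_1 + q1*a_0 = -69/32; P2 = a_2 + q1*a_1 = -23/16; P3 = a_3 + q1*a_2 = -23/32.

The Pade approximant has numerator coefficients [-23/8, -69/32, -23/16, -23/32]; denominator coefficients [1, -5/4].


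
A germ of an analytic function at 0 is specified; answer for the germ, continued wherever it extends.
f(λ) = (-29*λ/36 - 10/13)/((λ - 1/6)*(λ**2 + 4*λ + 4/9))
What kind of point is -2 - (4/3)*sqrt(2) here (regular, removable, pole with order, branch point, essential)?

The denominator factor λ**2 + 4*λ + 4/9 vanishes at -2 - (4/3)*sqrt(2) and appears to the power 1; the numerator there equals 197/234 + (29/27)*sqrt(2), nonzero, and no other factor vanishes.
Hence a pole whose order is the multiplicity, 1.

The point is a pole of order 1.


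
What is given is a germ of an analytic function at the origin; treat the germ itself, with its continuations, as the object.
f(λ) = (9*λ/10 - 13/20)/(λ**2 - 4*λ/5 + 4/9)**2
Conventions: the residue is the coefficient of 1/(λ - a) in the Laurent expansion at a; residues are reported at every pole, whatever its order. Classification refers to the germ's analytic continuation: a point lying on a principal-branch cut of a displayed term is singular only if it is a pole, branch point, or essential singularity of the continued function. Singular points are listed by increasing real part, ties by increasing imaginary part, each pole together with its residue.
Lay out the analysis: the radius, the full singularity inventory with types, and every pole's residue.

Radius of convergence at 0: 2/3.
At (2/5) - (8/15)*i: a pole of order 2; residue -(3915/8192)*i.
At (2/5) + (8/15)*i: a pole of order 2; residue (3915/8192)*i.

Denominator factor (λ**2 - 4*λ/5 + 4/9)^2: discriminant -256/225, complex-conjugate roots (2/5) + (8/15)*i and (2/5) - (8/15)*i; poles of order 2, moduli 2/3 and 2/3.
The radius of convergence is the smallest modulus among the singular points: 2/3.
The factor λ**2 - 4*λ/5 + 4/9 splits as (λ - a)(λ - a') with a = (2/5) - (8/15)*i, a' = (2/5) + (8/15)*i. At the order-2 pole a set g(λ) = (λ - a)^2*f(λ) = [9*λ/10 - 13/20] / (λ - a')^2.
Order-2 pole: residue = g'(a); g'((2/5) - (8/15)*i) = -(3915/8192)*i, so the residue is -(3915/8192)*i.
The factor λ**2 - 4*λ/5 + 4/9 splits as (λ - a)(λ - a') with a = (2/5) + (8/15)*i, a' = (2/5) - (8/15)*i. At the order-2 pole a set g(λ) = (λ - a)^2*f(λ) = [9*λ/10 - 13/20] / (λ - a')^2.
Order-2 pole: residue = g'(a); g'((2/5) + (8/15)*i) = (3915/8192)*i, so the residue is (3915/8192)*i.
List the singular points by increasing real part (a conjugate pair: the negative imaginary part first).


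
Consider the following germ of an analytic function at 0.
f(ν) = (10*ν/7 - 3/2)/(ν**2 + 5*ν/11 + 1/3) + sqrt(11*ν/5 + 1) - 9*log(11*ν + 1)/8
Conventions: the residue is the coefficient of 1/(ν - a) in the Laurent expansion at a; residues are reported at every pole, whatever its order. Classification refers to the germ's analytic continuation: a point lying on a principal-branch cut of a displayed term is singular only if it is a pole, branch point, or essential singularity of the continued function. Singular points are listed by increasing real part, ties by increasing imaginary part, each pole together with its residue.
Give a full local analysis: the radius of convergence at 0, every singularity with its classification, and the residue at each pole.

Radius of convergence at 0: 1/11.
At -5/11: an algebraic (square-root) branch point.
At (-5/22) - ((1/66)*sqrt(1227))*i: a pole of order 1; residue (5/7) - ((281/5726)*sqrt(1227))*i.
At (-5/22) + ((1/66)*sqrt(1227))*i: a pole of order 1; residue (5/7) + ((281/5726)*sqrt(1227))*i.
At -1/11: a logarithmic branch point.

Denominator factor (ν**2 + 5*ν/11 + 1/3): discriminant -409/363, complex-conjugate roots (-5/22) + ((1/66)*sqrt(1227))*i and (-5/22) - ((1/66)*sqrt(1227))*i; poles of order 1, moduli (1/3)*sqrt(3) and (1/3)*sqrt(3).
Branch term (1)*sqrt(1 - ν/(-5/11)): its argument vanishes at ν = -5/11, a square-root branch point, modulus 5/11.
Branch term (-9/8)*log(1 - ν/(-1/11)): its argument vanishes at ν = -1/11, a logarithmic branch point, modulus 1/11.
The radius of convergence is the smallest modulus among the singular points: 1/11.
The branch terms are analytic at (-5/22) - ((1/66)*sqrt(1227))*i and contribute nothing to the residue; only the rational part matters.
The factor ν**2 + 5*ν/11 + 1/3 splits as (ν - a)(ν - a') with a = (-5/22) - ((1/66)*sqrt(1227))*i, a' = (-5/22) + ((1/66)*sqrt(1227))*i. At the order-1 pole a set g(ν) = (ν - a)*(rational part) = [10*ν/7 - 3/2] / (ν - a').
Simple pole: residue = g(a) at a = (-5/22) - ((1/66)*sqrt(1227))*i, which is (5/7) - ((281/5726)*sqrt(1227))*i.
The branch terms are analytic at (-5/22) + ((1/66)*sqrt(1227))*i and contribute nothing to the residue; only the rational part matters.
The factor ν**2 + 5*ν/11 + 1/3 splits as (ν - a)(ν - a') with a = (-5/22) + ((1/66)*sqrt(1227))*i, a' = (-5/22) - ((1/66)*sqrt(1227))*i. At the order-1 pole a set g(ν) = (ν - a)*(rational part) = [10*ν/7 - 3/2] / (ν - a').
Simple pole: residue = g(a) at a = (-5/22) + ((1/66)*sqrt(1227))*i, which is (5/7) + ((281/5726)*sqrt(1227))*i.
List the singular points by increasing real part (a conjugate pair: the negative imaginary part first).


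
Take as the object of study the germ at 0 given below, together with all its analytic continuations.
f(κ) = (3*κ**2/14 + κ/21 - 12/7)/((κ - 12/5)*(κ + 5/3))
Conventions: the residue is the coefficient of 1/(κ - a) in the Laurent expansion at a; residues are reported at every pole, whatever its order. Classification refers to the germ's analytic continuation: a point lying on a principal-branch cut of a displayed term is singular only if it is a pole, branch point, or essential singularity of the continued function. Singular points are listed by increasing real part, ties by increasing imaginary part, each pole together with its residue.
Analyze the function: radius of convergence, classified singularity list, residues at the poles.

Radius of convergence at 0: 5/3.
At -5/3: a pole of order 1; residue 755/2562.
At 12/5: a pole of order 1; residue -192/2135.

Denominator factor (κ - 12/5): pole of order 1 at 12/5, modulus 12/5.
Denominator factor (κ + 5/3): pole of order 1 at -5/3, modulus 5/3.
The radius of convergence is the smallest modulus among the singular points: 5/3.
At the order-1 pole -5/3 set g(κ) = (κ - (-5/3))*f(κ) = (3*κ**2/14 + κ/21 - 12/7)/(κ - 12/5).
Simple pole: residue = g(a) at a = -5/3, which is 755/2562.
At the order-1 pole 12/5 set g(κ) = (κ - (12/5))*f(κ) = (3*κ**2/14 + κ/21 - 12/7)/(κ + 5/3).
Simple pole: residue = g(a) at a = 12/5, which is -192/2135.
List the singular points by increasing real part (a conjugate pair: the negative imaginary part first).


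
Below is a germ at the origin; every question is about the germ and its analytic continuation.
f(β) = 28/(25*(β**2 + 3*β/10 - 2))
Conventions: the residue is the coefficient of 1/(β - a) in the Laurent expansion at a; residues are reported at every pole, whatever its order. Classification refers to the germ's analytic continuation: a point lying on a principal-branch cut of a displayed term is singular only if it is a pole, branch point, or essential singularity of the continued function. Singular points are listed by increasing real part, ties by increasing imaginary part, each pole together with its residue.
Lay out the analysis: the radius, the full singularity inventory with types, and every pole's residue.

Denominator factor (β**2 + 3*β/10 - 2): discriminant 809/100, real irrational roots -3/20 + (1/20)*sqrt(809) and -3/20 - (1/20)*sqrt(809); poles of order 1, moduli -3/20 + (1/20)*sqrt(809) and 3/20 + (1/20)*sqrt(809).
The radius of convergence is the smallest modulus among the singular points: -3/20 + (1/20)*sqrt(809).
The factor β**2 + 3*β/10 - 2 splits as (β - a)(β - a') with a = -3/20 - (1/20)*sqrt(809), a' = -3/20 + (1/20)*sqrt(809). At the order-1 pole a set g(β) = (β - a)*f(β) = [28/25] / (β - a').
Simple pole: residue = g(a) at a = -3/20 - (1/20)*sqrt(809), which is -(56/4045)*sqrt(809).
The factor β**2 + 3*β/10 - 2 splits as (β - a)(β - a') with a = -3/20 + (1/20)*sqrt(809), a' = -3/20 - (1/20)*sqrt(809). At the order-1 pole a set g(β) = (β - a)*f(β) = [28/25] / (β - a').
Simple pole: residue = g(a) at a = -3/20 + (1/20)*sqrt(809), which is (56/4045)*sqrt(809).
List the singular points by increasing real part (a conjugate pair: the negative imaginary part first).

Radius of convergence at 0: -3/20 + (1/20)*sqrt(809).
At -3/20 - (1/20)*sqrt(809): a pole of order 1; residue -(56/4045)*sqrt(809).
At -3/20 + (1/20)*sqrt(809): a pole of order 1; residue (56/4045)*sqrt(809).


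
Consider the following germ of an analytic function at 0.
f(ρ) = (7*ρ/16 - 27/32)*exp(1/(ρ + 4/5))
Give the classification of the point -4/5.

The exponent 1/(ρ - (-4/5)) has a pole at -4/5, so exp(1/(ρ - (-4/5))) takes every nonzero value near it: an essential singularity (not a pole of any order).

The point is an essential singularity.


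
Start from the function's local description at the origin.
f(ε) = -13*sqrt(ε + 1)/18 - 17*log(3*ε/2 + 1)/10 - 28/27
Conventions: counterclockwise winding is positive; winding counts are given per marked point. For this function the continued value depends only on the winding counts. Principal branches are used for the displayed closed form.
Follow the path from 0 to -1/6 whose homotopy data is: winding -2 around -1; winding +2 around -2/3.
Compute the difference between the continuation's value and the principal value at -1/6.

The rational part is single-valued and drops out of the difference; each branch term changes only by its own monodromy.
(-13/18)*sqrt(1 - ε/(-1)): winding -2 is even, the square root returns to the same sheet, contribution 0.
(-17/10)*log(1 - ε/(-2/3)): each positive loop around -2/3 adds 2*pi*i to the log, so winding +2 contributes (-17/10)*(2)*2*pi*i = -(34/5)*pi*i.
Summing the contributions at ε = -1/6 gives -(34/5)*pi*i.

Continued minus principal equals -(34/5)*pi*i.


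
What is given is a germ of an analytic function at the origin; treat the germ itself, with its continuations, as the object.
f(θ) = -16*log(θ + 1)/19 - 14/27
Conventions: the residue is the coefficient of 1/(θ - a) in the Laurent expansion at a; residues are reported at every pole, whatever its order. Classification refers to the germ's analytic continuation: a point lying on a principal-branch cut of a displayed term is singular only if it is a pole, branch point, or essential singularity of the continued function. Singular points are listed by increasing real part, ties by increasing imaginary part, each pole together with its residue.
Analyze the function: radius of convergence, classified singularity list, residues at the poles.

Radius of convergence at 0: 1.
At -1: a logarithmic branch point.

Branch term (-16/19)*log(1 - θ/(-1)): its argument vanishes at θ = -1, a logarithmic branch point, modulus 1.
The radius of convergence is the smallest modulus among the singular points: 1.


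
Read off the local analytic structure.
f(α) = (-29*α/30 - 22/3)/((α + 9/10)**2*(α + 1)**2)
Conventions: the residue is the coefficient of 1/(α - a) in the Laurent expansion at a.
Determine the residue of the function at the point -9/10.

The residue is 12830.

At the order-2 pole -9/10 set g(α) = (α - (-9/10))^2*f(α) = (-29*α/30 - 22/3)/(α + 1)**2.
Order-2 pole: residue = g'(a); g'(-9/10) = 12830, so the residue is 12830.


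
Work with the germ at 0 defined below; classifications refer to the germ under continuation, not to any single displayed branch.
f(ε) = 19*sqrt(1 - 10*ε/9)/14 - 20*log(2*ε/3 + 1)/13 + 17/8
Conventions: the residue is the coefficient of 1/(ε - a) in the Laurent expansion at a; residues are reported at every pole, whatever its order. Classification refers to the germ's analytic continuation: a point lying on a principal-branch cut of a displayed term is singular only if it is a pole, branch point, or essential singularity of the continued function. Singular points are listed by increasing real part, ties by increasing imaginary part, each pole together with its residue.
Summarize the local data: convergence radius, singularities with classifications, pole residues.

Branch term (19/14)*sqrt(1 - ε/(9/10)): its argument vanishes at ε = 9/10, a square-root branch point, modulus 9/10.
Branch term (-20/13)*log(1 - ε/(-3/2)): its argument vanishes at ε = -3/2, a logarithmic branch point, modulus 3/2.
The radius of convergence is the smallest modulus among the singular points: 9/10.
List the singular points by increasing real part (a conjugate pair: the negative imaginary part first).

Radius of convergence at 0: 9/10.
At -3/2: a logarithmic branch point.
At 9/10: an algebraic (square-root) branch point.


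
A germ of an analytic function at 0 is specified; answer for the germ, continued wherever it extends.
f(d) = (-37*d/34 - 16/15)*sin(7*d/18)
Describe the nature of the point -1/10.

There is no denominator, hence no pole anywhere.
The factor sin(7*d/18) is entire.
So the germ continues analytically to -1/10.

The point is a regular point.


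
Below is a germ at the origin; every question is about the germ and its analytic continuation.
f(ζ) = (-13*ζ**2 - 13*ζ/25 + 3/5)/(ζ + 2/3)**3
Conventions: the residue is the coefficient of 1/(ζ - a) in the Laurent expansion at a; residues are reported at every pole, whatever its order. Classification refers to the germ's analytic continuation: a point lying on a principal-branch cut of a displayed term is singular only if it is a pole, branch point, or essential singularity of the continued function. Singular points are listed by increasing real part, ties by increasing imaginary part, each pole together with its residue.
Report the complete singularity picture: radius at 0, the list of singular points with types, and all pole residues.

Denominator factor (ζ + 2/3)^3: pole of order 3 at -2/3, modulus 2/3.
The radius of convergence is the smallest modulus among the singular points: 2/3.
At the order-3 pole -2/3 set g(ζ) = (ζ - (-2/3))^3*f(ζ) = -13*ζ**2 - 13*ζ/25 + 3/5.
Order-3 pole: residue = g''(a)/2; g''(-2/3) = -26, so the residue is -13.

Radius of convergence at 0: 2/3.
At -2/3: a pole of order 3; residue -13.


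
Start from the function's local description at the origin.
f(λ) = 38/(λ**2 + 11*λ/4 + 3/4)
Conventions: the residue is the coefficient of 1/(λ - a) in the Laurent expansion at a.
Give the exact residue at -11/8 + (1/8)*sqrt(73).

The residue is (152/73)*sqrt(73).

The factor λ**2 + 11*λ/4 + 3/4 splits as (λ - a)(λ - a') with a = -11/8 + (1/8)*sqrt(73), a' = -11/8 - (1/8)*sqrt(73). At the order-1 pole a set g(λ) = (λ - a)*f(λ) = [38] / (λ - a').
Simple pole: residue = g(a) at a = -11/8 + (1/8)*sqrt(73), which is (152/73)*sqrt(73).


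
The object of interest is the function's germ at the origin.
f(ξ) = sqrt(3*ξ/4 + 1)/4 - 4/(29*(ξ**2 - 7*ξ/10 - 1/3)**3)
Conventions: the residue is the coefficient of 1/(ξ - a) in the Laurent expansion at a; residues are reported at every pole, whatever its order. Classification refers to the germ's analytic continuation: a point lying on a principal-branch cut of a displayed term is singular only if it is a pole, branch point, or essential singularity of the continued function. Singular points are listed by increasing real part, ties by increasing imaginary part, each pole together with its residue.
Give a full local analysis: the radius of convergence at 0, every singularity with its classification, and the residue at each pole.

Denominator factor (ξ**2 - 7*ξ/10 - 1/3)^3: discriminant 547/300, real irrational roots 7/20 + (1/60)*sqrt(1641) and 7/20 - (1/60)*sqrt(1641); poles of order 3, moduli 7/20 + (1/60)*sqrt(1641) and -7/20 + (1/60)*sqrt(1641).
Branch term (1/4)*sqrt(1 - ξ/(-4/3)): its argument vanishes at ξ = -4/3, a square-root branch point, modulus 4/3.
The radius of convergence is the smallest modulus among the singular points: -7/20 + (1/60)*sqrt(1641).
The branch term is analytic at 7/20 - (1/60)*sqrt(1641) and contributes nothing to the residue; only the rational part matters.
The factor ξ**2 - 7*ξ/10 - 1/3 splits as (ξ - a)(ξ - a') with a = 7/20 - (1/60)*sqrt(1641), a' = 7/20 + (1/60)*sqrt(1641). At the order-3 pole a set g(ξ) = (ξ - a)^3*(rational part) = [-4/29] / (ξ - a')^3.
Order-3 pole: residue = g''(a)/2; g''(7/20 - (1/60)*sqrt(1641)) = (43200000/4746352367)*sqrt(1641), so the residue is (21600000/4746352367)*sqrt(1641).
The branch term is analytic at 7/20 + (1/60)*sqrt(1641) and contributes nothing to the residue; only the rational part matters.
The factor ξ**2 - 7*ξ/10 - 1/3 splits as (ξ - a)(ξ - a') with a = 7/20 + (1/60)*sqrt(1641), a' = 7/20 - (1/60)*sqrt(1641). At the order-3 pole a set g(ξ) = (ξ - a)^3*(rational part) = [-4/29] / (ξ - a')^3.
Order-3 pole: residue = g''(a)/2; g''(7/20 + (1/60)*sqrt(1641)) = -(43200000/4746352367)*sqrt(1641), so the residue is -(21600000/4746352367)*sqrt(1641).
List the singular points by increasing real part (a conjugate pair: the negative imaginary part first).

Radius of convergence at 0: -7/20 + (1/60)*sqrt(1641).
At -4/3: an algebraic (square-root) branch point.
At 7/20 - (1/60)*sqrt(1641): a pole of order 3; residue (21600000/4746352367)*sqrt(1641).
At 7/20 + (1/60)*sqrt(1641): a pole of order 3; residue -(21600000/4746352367)*sqrt(1641).


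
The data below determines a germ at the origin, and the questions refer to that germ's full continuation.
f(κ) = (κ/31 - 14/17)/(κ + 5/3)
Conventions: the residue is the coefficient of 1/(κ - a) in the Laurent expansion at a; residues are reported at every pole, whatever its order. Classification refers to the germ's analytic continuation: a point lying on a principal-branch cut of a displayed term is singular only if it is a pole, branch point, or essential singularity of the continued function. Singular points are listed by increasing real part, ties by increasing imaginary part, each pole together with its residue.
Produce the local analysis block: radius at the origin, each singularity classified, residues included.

Radius of convergence at 0: 5/3.
At -5/3: a pole of order 1; residue -1387/1581.

Denominator factor (κ + 5/3): pole of order 1 at -5/3, modulus 5/3.
The radius of convergence is the smallest modulus among the singular points: 5/3.
At the order-1 pole -5/3 set g(κ) = (κ - (-5/3))*f(κ) = κ/31 - 14/17.
Simple pole: residue = g(a) at a = -5/3, which is -1387/1581.


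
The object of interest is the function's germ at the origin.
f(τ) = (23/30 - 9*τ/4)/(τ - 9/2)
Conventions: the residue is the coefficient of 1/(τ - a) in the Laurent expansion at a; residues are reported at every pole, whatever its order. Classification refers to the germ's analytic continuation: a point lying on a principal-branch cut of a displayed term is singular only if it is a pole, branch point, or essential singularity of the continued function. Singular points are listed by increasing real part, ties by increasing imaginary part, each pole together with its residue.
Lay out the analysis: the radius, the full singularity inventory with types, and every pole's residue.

Denominator factor (τ - 9/2): pole of order 1 at 9/2, modulus 9/2.
The radius of convergence is the smallest modulus among the singular points: 9/2.
At the order-1 pole 9/2 set g(τ) = (τ - (9/2))*f(τ) = 23/30 - 9*τ/4.
Simple pole: residue = g(a) at a = 9/2, which is -1123/120.

Radius of convergence at 0: 9/2.
At 9/2: a pole of order 1; residue -1123/120.


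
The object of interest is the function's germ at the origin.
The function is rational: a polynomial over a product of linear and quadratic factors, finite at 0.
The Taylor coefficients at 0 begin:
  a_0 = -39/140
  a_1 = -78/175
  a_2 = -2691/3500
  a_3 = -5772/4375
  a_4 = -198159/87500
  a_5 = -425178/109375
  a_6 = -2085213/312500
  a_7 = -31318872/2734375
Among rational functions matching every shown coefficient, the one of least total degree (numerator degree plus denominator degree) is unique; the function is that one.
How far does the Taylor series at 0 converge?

No rational of total degree below 2 reproduces all 8 coefficients; solving the [0/2] Pade equations on them gives f(ν) = 39/(28*(ν**2 + 8*ν - 5)), whose expansion matches every shown term.
Denominator factor (ν**2 + 8*ν - 5): discriminant 84, real irrational roots -4 + sqrt(21) and -4 - sqrt(21); poles of order 1, moduli -4 + sqrt(21) and 4 + sqrt(21).
The radius of convergence is the smallest modulus among the singular points: -4 + sqrt(21).

The radius of convergence is -4 + sqrt(21).


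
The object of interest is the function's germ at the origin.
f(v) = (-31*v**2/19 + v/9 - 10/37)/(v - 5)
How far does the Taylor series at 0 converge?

Denominator factor (v - 5): pole of order 1 at 5, modulus 5.
The radius of convergence is the smallest modulus among the singular points: 5.

The radius of convergence is 5.


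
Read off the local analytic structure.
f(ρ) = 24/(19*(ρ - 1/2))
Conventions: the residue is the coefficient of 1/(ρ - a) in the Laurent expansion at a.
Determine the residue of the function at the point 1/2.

At the order-1 pole 1/2 set g(ρ) = (ρ - (1/2))*f(ρ) = 24/19.
Simple pole: residue = g(a) at a = 1/2, which is 24/19.

The residue is 24/19.


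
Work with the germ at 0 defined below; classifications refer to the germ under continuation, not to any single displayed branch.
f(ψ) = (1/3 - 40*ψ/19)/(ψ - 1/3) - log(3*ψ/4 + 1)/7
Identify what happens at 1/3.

The denominator factor ψ - 1/3 vanishes at 1/3 and appears to the power 1; the numerator there equals -7/19, nonzero, and no other factor vanishes.
The branch terms are analytic at this point.
Hence a pole whose order is the multiplicity, 1.

The point is a pole of order 1.


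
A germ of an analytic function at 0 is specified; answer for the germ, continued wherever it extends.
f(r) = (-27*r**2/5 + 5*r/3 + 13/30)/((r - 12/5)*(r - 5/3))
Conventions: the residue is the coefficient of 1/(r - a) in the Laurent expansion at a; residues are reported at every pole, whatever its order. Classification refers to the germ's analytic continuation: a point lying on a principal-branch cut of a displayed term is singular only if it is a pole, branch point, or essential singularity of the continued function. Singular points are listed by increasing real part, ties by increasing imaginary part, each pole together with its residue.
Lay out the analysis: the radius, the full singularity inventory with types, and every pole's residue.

Radius of convergence at 0: 5/3.
At 5/3: a pole of order 1; residue 1061/66.
At 12/5: a pole of order 1; residue -20003/550.

Denominator factor (r - 5/3): pole of order 1 at 5/3, modulus 5/3.
Denominator factor (r - 12/5): pole of order 1 at 12/5, modulus 12/5.
The radius of convergence is the smallest modulus among the singular points: 5/3.
At the order-1 pole 5/3 set g(r) = (r - (5/3))*f(r) = (-27*r**2/5 + 5*r/3 + 13/30)/(r - 12/5).
Simple pole: residue = g(a) at a = 5/3, which is 1061/66.
At the order-1 pole 12/5 set g(r) = (r - (12/5))*f(r) = (-27*r**2/5 + 5*r/3 + 13/30)/(r - 5/3).
Simple pole: residue = g(a) at a = 12/5, which is -20003/550.
List the singular points by increasing real part (a conjugate pair: the negative imaginary part first).


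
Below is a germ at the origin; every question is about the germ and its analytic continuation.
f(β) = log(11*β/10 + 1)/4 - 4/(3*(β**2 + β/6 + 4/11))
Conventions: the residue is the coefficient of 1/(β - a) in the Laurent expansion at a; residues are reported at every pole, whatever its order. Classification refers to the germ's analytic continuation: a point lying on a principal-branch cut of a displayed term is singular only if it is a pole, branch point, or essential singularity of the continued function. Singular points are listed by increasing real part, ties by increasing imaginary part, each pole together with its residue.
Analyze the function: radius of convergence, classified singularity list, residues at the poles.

Radius of convergence at 0: (2/11)*sqrt(11).
At -10/11: a logarithmic branch point.
At (-1/12) - ((1/132)*sqrt(6215))*i: a pole of order 1; residue -((8/565)*sqrt(6215))*i.
At (-1/12) + ((1/132)*sqrt(6215))*i: a pole of order 1; residue ((8/565)*sqrt(6215))*i.

Denominator factor (β**2 + β/6 + 4/11): discriminant -565/396, complex-conjugate roots (-1/12) + ((1/132)*sqrt(6215))*i and (-1/12) - ((1/132)*sqrt(6215))*i; poles of order 1, moduli (2/11)*sqrt(11) and (2/11)*sqrt(11).
Branch term (1/4)*log(1 - β/(-10/11)): its argument vanishes at β = -10/11, a logarithmic branch point, modulus 10/11.
The radius of convergence is the smallest modulus among the singular points: (2/11)*sqrt(11).
The branch term is analytic at (-1/12) - ((1/132)*sqrt(6215))*i and contributes nothing to the residue; only the rational part matters.
The factor β**2 + β/6 + 4/11 splits as (β - a)(β - a') with a = (-1/12) - ((1/132)*sqrt(6215))*i, a' = (-1/12) + ((1/132)*sqrt(6215))*i. At the order-1 pole a set g(β) = (β - a)*(rational part) = [-4/3] / (β - a').
Simple pole: residue = g(a) at a = (-1/12) - ((1/132)*sqrt(6215))*i, which is -((8/565)*sqrt(6215))*i.
The branch term is analytic at (-1/12) + ((1/132)*sqrt(6215))*i and contributes nothing to the residue; only the rational part matters.
The factor β**2 + β/6 + 4/11 splits as (β - a)(β - a') with a = (-1/12) + ((1/132)*sqrt(6215))*i, a' = (-1/12) - ((1/132)*sqrt(6215))*i. At the order-1 pole a set g(β) = (β - a)*(rational part) = [-4/3] / (β - a').
Simple pole: residue = g(a) at a = (-1/12) + ((1/132)*sqrt(6215))*i, which is ((8/565)*sqrt(6215))*i.
List the singular points by increasing real part (a conjugate pair: the negative imaginary part first).
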